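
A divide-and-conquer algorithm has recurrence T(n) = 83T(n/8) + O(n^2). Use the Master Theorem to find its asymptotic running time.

Master Theorem for T(n) = 83T(n/8) + O(n^2):

a = 83, b = 8, c = 2
log_b(a) = log_8(83) = 2.1250

Case 1: c = 2 < log_8(83) = 2.1250
T(n) = O(n^(log_8 83))

For T(n) = 83T(n/8) + O(n^2): log_8(83) = 2.1250. This is Case 1 of the Master Theorem (c < log_b(a), work dominated by leaves), giving O(n^(log_8 83)).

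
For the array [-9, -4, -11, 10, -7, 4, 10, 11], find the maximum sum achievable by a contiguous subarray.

Using Kadane's algorithm on [-9, -4, -11, 10, -7, 4, 10, 11]:

Scanning through the array:
Position 1 (value -4): max_ending_here = -4, max_so_far = -4
Position 2 (value -11): max_ending_here = -11, max_so_far = -4
Position 3 (value 10): max_ending_here = 10, max_so_far = 10
Position 4 (value -7): max_ending_here = 3, max_so_far = 10
Position 5 (value 4): max_ending_here = 7, max_so_far = 10
Position 6 (value 10): max_ending_here = 17, max_so_far = 17
Position 7 (value 11): max_ending_here = 28, max_so_far = 28

Maximum subarray: [10, -7, 4, 10, 11]
Maximum sum: 28

The maximum subarray is [10, -7, 4, 10, 11] with sum 28. This subarray runs from index 3 to index 7.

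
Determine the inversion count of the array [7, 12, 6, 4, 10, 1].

Finding inversions in [7, 12, 6, 4, 10, 1]:

(0, 2): arr[0]=7 > arr[2]=6
(0, 3): arr[0]=7 > arr[3]=4
(0, 5): arr[0]=7 > arr[5]=1
(1, 2): arr[1]=12 > arr[2]=6
(1, 3): arr[1]=12 > arr[3]=4
(1, 4): arr[1]=12 > arr[4]=10
(1, 5): arr[1]=12 > arr[5]=1
(2, 3): arr[2]=6 > arr[3]=4
(2, 5): arr[2]=6 > arr[5]=1
(3, 5): arr[3]=4 > arr[5]=1
(4, 5): arr[4]=10 > arr[5]=1

Total inversions: 11

The array has 11 inversion(s): (0,2), (0,3), (0,5), (1,2), (1,3), (1,4), (1,5), (2,3), (2,5), (3,5), (4,5). Each pair (i,j) satisfies i < j and arr[i] > arr[j].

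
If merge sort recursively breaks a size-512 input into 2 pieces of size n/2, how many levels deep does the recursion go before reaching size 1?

For divide and conquer with division factor 2:

Problem sizes at each level:
Level 0: 512
Level 1: 256
Level 2: 128
Level 3: 64
Level 4: 32
Level 5: 16
Level 6: 8
Level 7: 4
Level 8: 2
Level 9: 1

The root is level 0 and the size-1 base case is level 9 (the tree spans levels 0 through 9, i.e. 10 levels counting the root), so the depth is the number of divisions: log_2(512) = 9

The recursion tree depth is log_2(512) = 9. At each level, the problem size is divided by 2, so it takes 9 divisions to reduce to a base case of size 1. The algorithm makes 2 recursive calls at each level.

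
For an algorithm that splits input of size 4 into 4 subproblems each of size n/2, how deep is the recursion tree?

For divide and conquer with division factor 2:

Problem sizes at each level:
Level 0: 4
Level 1: 2
Level 2: 1

The root is level 0 and the size-1 base case is level 2 (the tree spans levels 0 through 2, i.e. 3 levels counting the root), so the depth is the number of divisions: log_2(4) = 2

The recursion tree depth is log_2(4) = 2. At each level, the problem size is divided by 2, so it takes 2 divisions to reduce to a base case of size 1. The algorithm makes 4 recursive calls at each level.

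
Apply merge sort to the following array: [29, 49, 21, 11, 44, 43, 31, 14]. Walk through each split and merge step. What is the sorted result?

Merge sort trace:

Split: [29, 49, 21, 11, 44, 43, 31, 14] -> [29, 49, 21, 11] and [44, 43, 31, 14]
  Split: [29, 49, 21, 11] -> [29, 49] and [21, 11]
    Split: [29, 49] -> [29] and [49]
    Merge: [29] + [49] -> [29, 49]
    Split: [21, 11] -> [21] and [11]
    Merge: [21] + [11] -> [11, 21]
  Merge: [29, 49] + [11, 21] -> [11, 21, 29, 49]
  Split: [44, 43, 31, 14] -> [44, 43] and [31, 14]
    Split: [44, 43] -> [44] and [43]
    Merge: [44] + [43] -> [43, 44]
    Split: [31, 14] -> [31] and [14]
    Merge: [31] + [14] -> [14, 31]
  Merge: [43, 44] + [14, 31] -> [14, 31, 43, 44]
Merge: [11, 21, 29, 49] + [14, 31, 43, 44] -> [11, 14, 21, 29, 31, 43, 44, 49]

Final sorted array: [11, 14, 21, 29, 31, 43, 44, 49]

The merge sort proceeds by recursively splitting the array and merging sorted halves.
After all merges, the sorted array is [11, 14, 21, 29, 31, 43, 44, 49].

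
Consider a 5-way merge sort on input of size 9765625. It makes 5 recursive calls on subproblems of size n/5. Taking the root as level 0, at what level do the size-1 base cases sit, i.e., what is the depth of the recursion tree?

For divide and conquer with division factor 5:

Problem sizes at each level:
Level 0: 9765625
Level 1: 1953125
Level 2: 390625
Level 3: 78125
Level 4: 15625
Level 5: 3125
Level 6: 625
Level 7: 125
Level 8: 25
Level 9: 5
Level 10: 1

The root is level 0 and the size-1 base case is level 10 (the tree spans levels 0 through 10, i.e. 11 levels counting the root), so the depth is the number of divisions: log_5(9765625) = 10

The recursion tree depth is log_5(9765625) = 10. At each level, the problem size is divided by 5, so it takes 10 divisions to reduce to a base case of size 1. The algorithm makes 5 recursive calls at each level.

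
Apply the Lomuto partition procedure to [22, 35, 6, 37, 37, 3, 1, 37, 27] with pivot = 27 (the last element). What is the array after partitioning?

Lomuto partition with pivot = 27:

Initial array: [22, 35, 6, 37, 37, 3, 1, 37, 27]

arr[0]=22 <= 27: swap with position 0, array becomes [22, 35, 6, 37, 37, 3, 1, 37, 27]
arr[1]=35 > 27: no swap
arr[2]=6 <= 27: swap with position 1, array becomes [22, 6, 35, 37, 37, 3, 1, 37, 27]
arr[3]=37 > 27: no swap
arr[4]=37 > 27: no swap
arr[5]=3 <= 27: swap with position 2, array becomes [22, 6, 3, 37, 37, 35, 1, 37, 27]
arr[6]=1 <= 27: swap with position 3, array becomes [22, 6, 3, 1, 37, 35, 37, 37, 27]
arr[7]=37 > 27: no swap

Place pivot at position 4: [22, 6, 3, 1, 27, 35, 37, 37, 37]
Pivot position: 4

After partitioning with pivot 27, the array becomes [22, 6, 3, 1, 27, 35, 37, 37, 37]. The pivot is placed at index 4. All elements to the left of the pivot are <= 27, and all elements to the right are > 27.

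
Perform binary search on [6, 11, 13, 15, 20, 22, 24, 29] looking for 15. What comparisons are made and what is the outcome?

Binary search for 15 in [6, 11, 13, 15, 20, 22, 24, 29]:

lo=0, hi=7, mid=3, arr[mid]=15 -> Found target at index 3!

Binary search finds 15 at index 3 after 1 comparisons. The search repeatedly halves the search space by comparing with the middle element.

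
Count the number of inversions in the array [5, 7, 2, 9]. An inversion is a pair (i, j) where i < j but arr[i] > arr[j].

Finding inversions in [5, 7, 2, 9]:

(0, 2): arr[0]=5 > arr[2]=2
(1, 2): arr[1]=7 > arr[2]=2

Total inversions: 2

The array has 2 inversion(s): (0,2), (1,2). Each pair (i,j) satisfies i < j and arr[i] > arr[j].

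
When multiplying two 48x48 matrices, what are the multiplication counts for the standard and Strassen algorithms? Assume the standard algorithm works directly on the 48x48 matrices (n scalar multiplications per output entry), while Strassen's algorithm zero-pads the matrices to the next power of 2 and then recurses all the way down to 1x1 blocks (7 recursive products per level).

Matrix multiplication for 48x48 matrices:

Strassen's algorithm requires power-of-2 dimensions. Pad 48x48 to 64x64 (next power of 2).

Standard algorithm: 48^3 = 110592 multiplications
Strassen's algorithm: 7^(log2(64)) = 7^6 = 117649 multiplications
Difference: 110592 - 117649 = -7057 (Strassen uses MORE here due to padding overhead — for small or just-over-power-of-2 n, padding can outweigh the per-level savings)

Standard: 110592 multiplications (48^3). Strassen: 117649 multiplications (7^6, after padding to 64x64). Strassen reduces 8 recursive multiplications to 7 at each level.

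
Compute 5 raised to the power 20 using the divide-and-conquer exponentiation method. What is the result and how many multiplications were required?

Computing 5^20 by squaring (build up from 5^1; each line after the first costs one multiplication):

5^1 = 5
5^2 = (5^1)^2 = 5^2 = 25
5^4 = (5^2)^2 = 25^2 = 625
5^5 = 5 * 5^4 = 5 * 625 = 3125
5^10 = (5^5)^2 = 3125^2 = 9765625
5^20 = (5^10)^2 = 9765625^2 = 95367431640625

Result: 95367431640625
Multiplications needed: 5 (5 lines after 5^1)

5^20 = 95367431640625. Using exponentiation by squaring, this requires 5 multiplications. The key idea: if the exponent is even, square the half-power; if odd, multiply by the base once.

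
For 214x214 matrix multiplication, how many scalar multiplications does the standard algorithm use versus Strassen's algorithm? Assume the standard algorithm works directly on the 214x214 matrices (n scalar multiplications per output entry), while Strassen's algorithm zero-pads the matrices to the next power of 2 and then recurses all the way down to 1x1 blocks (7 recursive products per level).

Matrix multiplication for 214x214 matrices:

Strassen's algorithm requires power-of-2 dimensions. Pad 214x214 to 256x256 (next power of 2).

Standard algorithm: 214^3 = 9800344 multiplications
Strassen's algorithm: 7^(log2(256)) = 7^8 = 5764801 multiplications
Savings: 9800344 - 5764801 = 4035543 multiplications

Standard: 9800344 multiplications (214^3). Strassen: 5764801 multiplications (7^8, after padding to 256x256). Strassen reduces 8 recursive multiplications to 7 at each level.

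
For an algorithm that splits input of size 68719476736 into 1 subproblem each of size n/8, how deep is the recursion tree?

For divide and conquer with division factor 8:

Problem sizes at each level:
Level 0: 68719476736
Level 1: 8589934592
Level 2: 1073741824
Level 3: 134217728
Level 4: 16777216
Level 5: 2097152
Level 6: 262144
Level 7: 32768
Level 8: 4096
Level 9: 512
Level 10: 64
Level 11: 8
Level 12: 1

The root is level 0 and the size-1 base case is level 12 (the tree spans levels 0 through 12, i.e. 13 levels counting the root), so the depth is the number of divisions: log_8(68719476736) = 12

The recursion tree depth is log_8(68719476736) = 12. At each level, the problem size is divided by 8, so it takes 12 divisions to reduce to a base case of size 1. The algorithm makes 1 recursive call at each level.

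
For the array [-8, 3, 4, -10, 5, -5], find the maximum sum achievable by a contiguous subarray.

Using Kadane's algorithm on [-8, 3, 4, -10, 5, -5]:

Scanning through the array:
Position 1 (value 3): max_ending_here = 3, max_so_far = 3
Position 2 (value 4): max_ending_here = 7, max_so_far = 7
Position 3 (value -10): max_ending_here = -3, max_so_far = 7
Position 4 (value 5): max_ending_here = 5, max_so_far = 7
Position 5 (value -5): max_ending_here = 0, max_so_far = 7

Maximum subarray: [3, 4]
Maximum sum: 7

The maximum subarray is [3, 4] with sum 7. This subarray runs from index 1 to index 2.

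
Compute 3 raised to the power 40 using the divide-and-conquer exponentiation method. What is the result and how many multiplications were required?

Computing 3^40 by squaring (build up from 3^1; each line after the first costs one multiplication):

3^1 = 3
3^2 = (3^1)^2 = 3^2 = 9
3^4 = (3^2)^2 = 9^2 = 81
3^5 = 3 * 3^4 = 3 * 81 = 243
3^10 = (3^5)^2 = 243^2 = 59049
3^20 = (3^10)^2 = 59049^2 = 3486784401
3^40 = (3^20)^2 = 3486784401^2 = 12157665459056928801

Result: 12157665459056928801
Multiplications needed: 6 (6 lines after 3^1)

3^40 = 12157665459056928801. Using exponentiation by squaring, this requires 6 multiplications. The key idea: if the exponent is even, square the half-power; if odd, multiply by the base once.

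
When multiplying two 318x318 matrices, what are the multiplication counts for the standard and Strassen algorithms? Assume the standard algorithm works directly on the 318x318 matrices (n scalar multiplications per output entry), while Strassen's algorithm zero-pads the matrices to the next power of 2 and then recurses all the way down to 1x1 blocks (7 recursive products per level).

Matrix multiplication for 318x318 matrices:

Strassen's algorithm requires power-of-2 dimensions. Pad 318x318 to 512x512 (next power of 2).

Standard algorithm: 318^3 = 32157432 multiplications
Strassen's algorithm: 7^(log2(512)) = 7^9 = 40353607 multiplications
Difference: 32157432 - 40353607 = -8196175 (Strassen uses MORE here due to padding overhead — for small or just-over-power-of-2 n, padding can outweigh the per-level savings)

Standard: 32157432 multiplications (318^3). Strassen: 40353607 multiplications (7^9, after padding to 512x512). Strassen reduces 8 recursive multiplications to 7 at each level.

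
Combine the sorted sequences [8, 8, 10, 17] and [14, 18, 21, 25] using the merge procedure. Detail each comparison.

Merging process:

Compare 8 vs 14: take 8 from left. Merged: [8]
Compare 8 vs 14: take 8 from left. Merged: [8, 8]
Compare 10 vs 14: take 10 from left. Merged: [8, 8, 10]
Compare 17 vs 14: take 14 from right. Merged: [8, 8, 10, 14]
Compare 17 vs 18: take 17 from left. Merged: [8, 8, 10, 14, 17]
Append remaining from right: [18, 21, 25]. Merged: [8, 8, 10, 14, 17, 18, 21, 25]

Final merged array: [8, 8, 10, 14, 17, 18, 21, 25]
Total comparisons: 5

The merged array is [8, 8, 10, 14, 17, 18, 21, 25], requiring 5 comparisons. The merge step runs in O(n) time where n is the total number of elements.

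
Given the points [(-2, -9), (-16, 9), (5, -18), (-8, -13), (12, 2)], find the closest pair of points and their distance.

Computing all pairwise distances among 5 points:

d((-2, -9), (-16, 9)) = 22.8035
d((-2, -9), (5, -18)) = 11.4018
d((-2, -9), (-8, -13)) = 7.2111 <-- minimum
d((-2, -9), (12, 2)) = 17.8045
d((-16, 9), (5, -18)) = 34.2053
d((-16, 9), (-8, -13)) = 23.4094
d((-16, 9), (12, 2)) = 28.8617
d((5, -18), (-8, -13)) = 13.9284
d((5, -18), (12, 2)) = 21.1896
d((-8, -13), (12, 2)) = 25.0

Closest pair: (-2, -9) and (-8, -13) with distance 7.2111

The closest pair is (-2, -9) and (-8, -13) with Euclidean distance 7.2111. For 5 points, brute-force pairwise comparison is shown above. For large n, the divide-and-conquer algorithm (sort by x, recurse on halves, check the dividing strip) achieves O(n log n).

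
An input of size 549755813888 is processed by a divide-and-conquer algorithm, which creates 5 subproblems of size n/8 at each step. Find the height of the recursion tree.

For divide and conquer with division factor 8:

Problem sizes at each level:
Level 0: 549755813888
Level 1: 68719476736
Level 2: 8589934592
Level 3: 1073741824
Level 4: 134217728
Level 5: 16777216
Level 6: 2097152
Level 7: 262144
Level 8: 32768
Level 9: 4096
Level 10: 512
Level 11: 64
Level 12: 8
Level 13: 1

The root is level 0 and the size-1 base case is level 13 (the tree spans levels 0 through 13, i.e. 14 levels counting the root), so the depth is the number of divisions: log_8(549755813888) = 13

The recursion tree depth is log_8(549755813888) = 13. At each level, the problem size is divided by 8, so it takes 13 divisions to reduce to a base case of size 1. The algorithm makes 5 recursive calls at each level.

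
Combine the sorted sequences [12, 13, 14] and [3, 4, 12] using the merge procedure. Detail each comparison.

Merging process:

Compare 12 vs 3: take 3 from right. Merged: [3]
Compare 12 vs 4: take 4 from right. Merged: [3, 4]
Compare 12 vs 12: take 12 from left. Merged: [3, 4, 12]
Compare 13 vs 12: take 12 from right. Merged: [3, 4, 12, 12]
Append remaining from left: [13, 14]. Merged: [3, 4, 12, 12, 13, 14]

Final merged array: [3, 4, 12, 12, 13, 14]
Total comparisons: 4

The merged array is [3, 4, 12, 12, 13, 14], requiring 4 comparisons. The merge step runs in O(n) time where n is the total number of elements.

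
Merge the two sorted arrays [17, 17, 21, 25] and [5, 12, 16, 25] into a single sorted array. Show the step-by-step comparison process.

Merging process:

Compare 17 vs 5: take 5 from right. Merged: [5]
Compare 17 vs 12: take 12 from right. Merged: [5, 12]
Compare 17 vs 16: take 16 from right. Merged: [5, 12, 16]
Compare 17 vs 25: take 17 from left. Merged: [5, 12, 16, 17]
Compare 17 vs 25: take 17 from left. Merged: [5, 12, 16, 17, 17]
Compare 21 vs 25: take 21 from left. Merged: [5, 12, 16, 17, 17, 21]
Compare 25 vs 25: take 25 from left. Merged: [5, 12, 16, 17, 17, 21, 25]
Append remaining from right: [25]. Merged: [5, 12, 16, 17, 17, 21, 25, 25]

Final merged array: [5, 12, 16, 17, 17, 21, 25, 25]
Total comparisons: 7

The merged array is [5, 12, 16, 17, 17, 21, 25, 25], requiring 7 comparisons. The merge step runs in O(n) time where n is the total number of elements.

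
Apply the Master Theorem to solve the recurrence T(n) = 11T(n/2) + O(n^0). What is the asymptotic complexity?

Master Theorem for T(n) = 11T(n/2) + O(n^0):

a = 11, b = 2, c = 0
log_b(a) = log_2(11) = 3.4594

Case 1: c = 0 < log_2(11) = 3.4594
T(n) = O(n^(log_2 11))

For T(n) = 11T(n/2) + O(n^0): log_2(11) = 3.4594. This is Case 1 of the Master Theorem (c < log_b(a), work dominated by leaves), giving O(n^(log_2 11)).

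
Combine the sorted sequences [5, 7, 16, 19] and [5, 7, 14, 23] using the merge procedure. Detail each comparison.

Merging process:

Compare 5 vs 5: take 5 from left. Merged: [5]
Compare 7 vs 5: take 5 from right. Merged: [5, 5]
Compare 7 vs 7: take 7 from left. Merged: [5, 5, 7]
Compare 16 vs 7: take 7 from right. Merged: [5, 5, 7, 7]
Compare 16 vs 14: take 14 from right. Merged: [5, 5, 7, 7, 14]
Compare 16 vs 23: take 16 from left. Merged: [5, 5, 7, 7, 14, 16]
Compare 19 vs 23: take 19 from left. Merged: [5, 5, 7, 7, 14, 16, 19]
Append remaining from right: [23]. Merged: [5, 5, 7, 7, 14, 16, 19, 23]

Final merged array: [5, 5, 7, 7, 14, 16, 19, 23]
Total comparisons: 7

The merged array is [5, 5, 7, 7, 14, 16, 19, 23], requiring 7 comparisons. The merge step runs in O(n) time where n is the total number of elements.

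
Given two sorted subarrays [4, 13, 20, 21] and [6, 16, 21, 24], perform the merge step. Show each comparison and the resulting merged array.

Merging process:

Compare 4 vs 6: take 4 from left. Merged: [4]
Compare 13 vs 6: take 6 from right. Merged: [4, 6]
Compare 13 vs 16: take 13 from left. Merged: [4, 6, 13]
Compare 20 vs 16: take 16 from right. Merged: [4, 6, 13, 16]
Compare 20 vs 21: take 20 from left. Merged: [4, 6, 13, 16, 20]
Compare 21 vs 21: take 21 from left. Merged: [4, 6, 13, 16, 20, 21]
Append remaining from right: [21, 24]. Merged: [4, 6, 13, 16, 20, 21, 21, 24]

Final merged array: [4, 6, 13, 16, 20, 21, 21, 24]
Total comparisons: 6

The merged array is [4, 6, 13, 16, 20, 21, 21, 24], requiring 6 comparisons. The merge step runs in O(n) time where n is the total number of elements.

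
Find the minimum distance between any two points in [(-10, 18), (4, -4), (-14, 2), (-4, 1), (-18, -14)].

Computing all pairwise distances among 5 points:

d((-10, 18), (4, -4)) = 26.0768
d((-10, 18), (-14, 2)) = 16.4924
d((-10, 18), (-4, 1)) = 18.0278
d((-10, 18), (-18, -14)) = 32.9848
d((4, -4), (-14, 2)) = 18.9737
d((4, -4), (-4, 1)) = 9.434 <-- minimum
d((4, -4), (-18, -14)) = 24.1661
d((-14, 2), (-4, 1)) = 10.0499
d((-14, 2), (-18, -14)) = 16.4924
d((-4, 1), (-18, -14)) = 20.5183

Closest pair: (4, -4) and (-4, 1) with distance 9.434

The closest pair is (4, -4) and (-4, 1) with Euclidean distance 9.434. For 5 points, brute-force pairwise comparison is shown above. For large n, the divide-and-conquer algorithm (sort by x, recurse on halves, check the dividing strip) achieves O(n log n).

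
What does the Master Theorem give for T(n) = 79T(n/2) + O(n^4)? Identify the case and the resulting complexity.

Master Theorem for T(n) = 79T(n/2) + O(n^4):

a = 79, b = 2, c = 4
log_b(a) = log_2(79) = 6.3038

Case 1: c = 4 < log_2(79) = 6.3038
T(n) = O(n^(log_2 79))

For T(n) = 79T(n/2) + O(n^4): log_2(79) = 6.3038. This is Case 1 of the Master Theorem (c < log_b(a), work dominated by leaves), giving O(n^(log_2 79)).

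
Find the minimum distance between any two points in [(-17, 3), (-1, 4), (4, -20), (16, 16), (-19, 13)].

Computing all pairwise distances among 5 points:

d((-17, 3), (-1, 4)) = 16.0312
d((-17, 3), (4, -20)) = 31.1448
d((-17, 3), (16, 16)) = 35.4683
d((-17, 3), (-19, 13)) = 10.198 <-- minimum
d((-1, 4), (4, -20)) = 24.5153
d((-1, 4), (16, 16)) = 20.8087
d((-1, 4), (-19, 13)) = 20.1246
d((4, -20), (16, 16)) = 37.9473
d((4, -20), (-19, 13)) = 40.2244
d((16, 16), (-19, 13)) = 35.1283

Closest pair: (-17, 3) and (-19, 13) with distance 10.198

The closest pair is (-17, 3) and (-19, 13) with Euclidean distance 10.198. For 5 points, brute-force pairwise comparison is shown above. For large n, the divide-and-conquer algorithm (sort by x, recurse on halves, check the dividing strip) achieves O(n log n).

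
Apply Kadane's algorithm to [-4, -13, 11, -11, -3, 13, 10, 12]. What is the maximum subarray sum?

Using Kadane's algorithm on [-4, -13, 11, -11, -3, 13, 10, 12]:

Scanning through the array:
Position 1 (value -13): max_ending_here = -13, max_so_far = -4
Position 2 (value 11): max_ending_here = 11, max_so_far = 11
Position 3 (value -11): max_ending_here = 0, max_so_far = 11
Position 4 (value -3): max_ending_here = -3, max_so_far = 11
Position 5 (value 13): max_ending_here = 13, max_so_far = 13
Position 6 (value 10): max_ending_here = 23, max_so_far = 23
Position 7 (value 12): max_ending_here = 35, max_so_far = 35

Maximum subarray: [13, 10, 12]
Maximum sum: 35

The maximum subarray is [13, 10, 12] with sum 35. This subarray runs from index 5 to index 7.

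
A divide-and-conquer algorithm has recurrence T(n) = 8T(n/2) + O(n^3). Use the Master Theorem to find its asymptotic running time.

Master Theorem for T(n) = 8T(n/2) + O(n^3):

a = 8, b = 2, c = 3
log_b(a) = log_2(8) = 3.0000

Case 2: c = 3 = log_2(8) = 3.0000
T(n) = O(n^3 log n) = O(n^3 log n)

For T(n) = 8T(n/2) + O(n^3): log_2(8) = 3.0000. This is Case 2 of the Master Theorem (c = log_b(a), equal work at all levels), giving O(n^3 log n).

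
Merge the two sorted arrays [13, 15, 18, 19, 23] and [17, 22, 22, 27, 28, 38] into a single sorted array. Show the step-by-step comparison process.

Merging process:

Compare 13 vs 17: take 13 from left. Merged: [13]
Compare 15 vs 17: take 15 from left. Merged: [13, 15]
Compare 18 vs 17: take 17 from right. Merged: [13, 15, 17]
Compare 18 vs 22: take 18 from left. Merged: [13, 15, 17, 18]
Compare 19 vs 22: take 19 from left. Merged: [13, 15, 17, 18, 19]
Compare 23 vs 22: take 22 from right. Merged: [13, 15, 17, 18, 19, 22]
Compare 23 vs 22: take 22 from right. Merged: [13, 15, 17, 18, 19, 22, 22]
Compare 23 vs 27: take 23 from left. Merged: [13, 15, 17, 18, 19, 22, 22, 23]
Append remaining from right: [27, 28, 38]. Merged: [13, 15, 17, 18, 19, 22, 22, 23, 27, 28, 38]

Final merged array: [13, 15, 17, 18, 19, 22, 22, 23, 27, 28, 38]
Total comparisons: 8

The merged array is [13, 15, 17, 18, 19, 22, 22, 23, 27, 28, 38], requiring 8 comparisons. The merge step runs in O(n) time where n is the total number of elements.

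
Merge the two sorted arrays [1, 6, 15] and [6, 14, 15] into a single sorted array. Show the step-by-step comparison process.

Merging process:

Compare 1 vs 6: take 1 from left. Merged: [1]
Compare 6 vs 6: take 6 from left. Merged: [1, 6]
Compare 15 vs 6: take 6 from right. Merged: [1, 6, 6]
Compare 15 vs 14: take 14 from right. Merged: [1, 6, 6, 14]
Compare 15 vs 15: take 15 from left. Merged: [1, 6, 6, 14, 15]
Append remaining from right: [15]. Merged: [1, 6, 6, 14, 15, 15]

Final merged array: [1, 6, 6, 14, 15, 15]
Total comparisons: 5

The merged array is [1, 6, 6, 14, 15, 15], requiring 5 comparisons. The merge step runs in O(n) time where n is the total number of elements.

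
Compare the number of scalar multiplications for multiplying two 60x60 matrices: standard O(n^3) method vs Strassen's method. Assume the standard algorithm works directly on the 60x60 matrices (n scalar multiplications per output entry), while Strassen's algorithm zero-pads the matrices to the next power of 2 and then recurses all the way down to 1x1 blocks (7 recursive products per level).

Matrix multiplication for 60x60 matrices:

Strassen's algorithm requires power-of-2 dimensions. Pad 60x60 to 64x64 (next power of 2).

Standard algorithm: 60^3 = 216000 multiplications
Strassen's algorithm: 7^(log2(64)) = 7^6 = 117649 multiplications
Savings: 216000 - 117649 = 98351 multiplications

Standard: 216000 multiplications (60^3). Strassen: 117649 multiplications (7^6, after padding to 64x64). Strassen reduces 8 recursive multiplications to 7 at each level.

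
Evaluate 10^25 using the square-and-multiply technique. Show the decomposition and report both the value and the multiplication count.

Computing 10^25 by squaring (build up from 10^1; each line after the first costs one multiplication):

10^1 = 10
10^2 = (10^1)^2 = 10^2 = 100
10^3 = 10 * 10^2 = 10 * 100 = 1000
10^6 = (10^3)^2 = 1000^2 = 1000000
10^12 = (10^6)^2 = 1000000^2 = 1000000000000
10^24 = (10^12)^2 = 1000000000000^2 = 1000000000000000000000000
10^25 = 10 * 10^24 = 10 * 1000000000000000000000000 = 10000000000000000000000000

Result: 10000000000000000000000000
Multiplications needed: 6 (6 lines after 10^1)

10^25 = 10000000000000000000000000. Using exponentiation by squaring, this requires 6 multiplications. The key idea: if the exponent is even, square the half-power; if odd, multiply by the base once.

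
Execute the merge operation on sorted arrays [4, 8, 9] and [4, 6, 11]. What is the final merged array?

Merging process:

Compare 4 vs 4: take 4 from left. Merged: [4]
Compare 8 vs 4: take 4 from right. Merged: [4, 4]
Compare 8 vs 6: take 6 from right. Merged: [4, 4, 6]
Compare 8 vs 11: take 8 from left. Merged: [4, 4, 6, 8]
Compare 9 vs 11: take 9 from left. Merged: [4, 4, 6, 8, 9]
Append remaining from right: [11]. Merged: [4, 4, 6, 8, 9, 11]

Final merged array: [4, 4, 6, 8, 9, 11]
Total comparisons: 5

The merged array is [4, 4, 6, 8, 9, 11], requiring 5 comparisons. The merge step runs in O(n) time where n is the total number of elements.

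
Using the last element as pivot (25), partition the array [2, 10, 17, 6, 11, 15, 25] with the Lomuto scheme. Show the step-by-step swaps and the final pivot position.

Lomuto partition with pivot = 25:

Initial array: [2, 10, 17, 6, 11, 15, 25]

arr[0]=2 <= 25: swap with position 0, array becomes [2, 10, 17, 6, 11, 15, 25]
arr[1]=10 <= 25: swap with position 1, array becomes [2, 10, 17, 6, 11, 15, 25]
arr[2]=17 <= 25: swap with position 2, array becomes [2, 10, 17, 6, 11, 15, 25]
arr[3]=6 <= 25: swap with position 3, array becomes [2, 10, 17, 6, 11, 15, 25]
arr[4]=11 <= 25: swap with position 4, array becomes [2, 10, 17, 6, 11, 15, 25]
arr[5]=15 <= 25: swap with position 5, array becomes [2, 10, 17, 6, 11, 15, 25]

Place pivot at position 6: [2, 10, 17, 6, 11, 15, 25]
Pivot position: 6

After partitioning with pivot 25, the array becomes [2, 10, 17, 6, 11, 15, 25]. The pivot is placed at index 6. All elements to the left of the pivot are <= 25, and all elements to the right are > 25.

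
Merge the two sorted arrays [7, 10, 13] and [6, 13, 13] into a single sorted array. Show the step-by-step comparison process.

Merging process:

Compare 7 vs 6: take 6 from right. Merged: [6]
Compare 7 vs 13: take 7 from left. Merged: [6, 7]
Compare 10 vs 13: take 10 from left. Merged: [6, 7, 10]
Compare 13 vs 13: take 13 from left. Merged: [6, 7, 10, 13]
Append remaining from right: [13, 13]. Merged: [6, 7, 10, 13, 13, 13]

Final merged array: [6, 7, 10, 13, 13, 13]
Total comparisons: 4

The merged array is [6, 7, 10, 13, 13, 13], requiring 4 comparisons. The merge step runs in O(n) time where n is the total number of elements.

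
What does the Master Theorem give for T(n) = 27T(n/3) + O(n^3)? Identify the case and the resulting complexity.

Master Theorem for T(n) = 27T(n/3) + O(n^3):

a = 27, b = 3, c = 3
log_b(a) = log_3(27) = 3.0000

Case 2: c = 3 = log_3(27) = 3.0000
T(n) = O(n^3 log n) = O(n^3 log n)

For T(n) = 27T(n/3) + O(n^3): log_3(27) = 3.0000. This is Case 2 of the Master Theorem (c = log_b(a), equal work at all levels), giving O(n^3 log n).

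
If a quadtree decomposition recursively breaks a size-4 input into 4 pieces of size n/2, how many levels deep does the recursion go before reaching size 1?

For divide and conquer with division factor 2:

Problem sizes at each level:
Level 0: 4
Level 1: 2
Level 2: 1

The root is level 0 and the size-1 base case is level 2 (the tree spans levels 0 through 2, i.e. 3 levels counting the root), so the depth is the number of divisions: log_2(4) = 2

The recursion tree depth is log_2(4) = 2. At each level, the problem size is divided by 2, so it takes 2 divisions to reduce to a base case of size 1. The algorithm makes 4 recursive calls at each level.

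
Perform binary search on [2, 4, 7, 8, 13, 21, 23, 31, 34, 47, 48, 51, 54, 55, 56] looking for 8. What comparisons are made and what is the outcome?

Binary search for 8 in [2, 4, 7, 8, 13, 21, 23, 31, 34, 47, 48, 51, 54, 55, 56]:

lo=0, hi=14, mid=7, arr[mid]=31 -> 31 > 8, search left half
lo=0, hi=6, mid=3, arr[mid]=8 -> Found target at index 3!

Binary search finds 8 at index 3 after 2 comparisons. The search repeatedly halves the search space by comparing with the middle element.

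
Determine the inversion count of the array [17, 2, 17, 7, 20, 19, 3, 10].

Finding inversions in [17, 2, 17, 7, 20, 19, 3, 10]:

(0, 1): arr[0]=17 > arr[1]=2
(0, 3): arr[0]=17 > arr[3]=7
(0, 6): arr[0]=17 > arr[6]=3
(0, 7): arr[0]=17 > arr[7]=10
(2, 3): arr[2]=17 > arr[3]=7
(2, 6): arr[2]=17 > arr[6]=3
(2, 7): arr[2]=17 > arr[7]=10
(3, 6): arr[3]=7 > arr[6]=3
(4, 5): arr[4]=20 > arr[5]=19
(4, 6): arr[4]=20 > arr[6]=3
(4, 7): arr[4]=20 > arr[7]=10
(5, 6): arr[5]=19 > arr[6]=3
(5, 7): arr[5]=19 > arr[7]=10

Total inversions: 13

The array has 13 inversion(s): (0,1), (0,3), (0,6), (0,7), (2,3), (2,6), (2,7), (3,6), (4,5), (4,6), (4,7), (5,6), (5,7). Each pair (i,j) satisfies i < j and arr[i] > arr[j].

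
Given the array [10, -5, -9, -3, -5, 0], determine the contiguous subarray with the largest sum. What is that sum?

Using Kadane's algorithm on [10, -5, -9, -3, -5, 0]:

Scanning through the array:
Position 1 (value -5): max_ending_here = 5, max_so_far = 10
Position 2 (value -9): max_ending_here = -4, max_so_far = 10
Position 3 (value -3): max_ending_here = -3, max_so_far = 10
Position 4 (value -5): max_ending_here = -5, max_so_far = 10
Position 5 (value 0): max_ending_here = 0, max_so_far = 10

Maximum subarray: [10]
Maximum sum: 10

The maximum subarray is [10] with sum 10. This subarray runs from index 0 to index 0.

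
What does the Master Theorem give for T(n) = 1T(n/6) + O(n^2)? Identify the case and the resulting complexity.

Master Theorem for T(n) = 1T(n/6) + O(n^2):

a = 1, b = 6, c = 2
log_b(a) = log_6(1) = 0.0000

Case 3: c = 2 > log_6(1) = 0.0000
T(n) = O(n^2) = O(n^2)

For T(n) = 1T(n/6) + O(n^2): log_6(1) = 0.0000. This is Case 3 of the Master Theorem (c > log_b(a), work dominated by root), giving O(n^2).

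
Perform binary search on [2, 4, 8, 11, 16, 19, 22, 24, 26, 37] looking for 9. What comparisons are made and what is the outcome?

Binary search for 9 in [2, 4, 8, 11, 16, 19, 22, 24, 26, 37]:

lo=0, hi=9, mid=4, arr[mid]=16 -> 16 > 9, search left half
lo=0, hi=3, mid=1, arr[mid]=4 -> 4 < 9, search right half
lo=2, hi=3, mid=2, arr[mid]=8 -> 8 < 9, search right half
lo=3, hi=3, mid=3, arr[mid]=11 -> 11 > 9, search left half
lo=3 > hi=2, target 9 not found

Binary search determines that 9 is not in the array after 4 comparisons. The search space was exhausted without finding the target.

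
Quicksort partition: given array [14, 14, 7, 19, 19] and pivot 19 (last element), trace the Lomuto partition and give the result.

Lomuto partition with pivot = 19:

Initial array: [14, 14, 7, 19, 19]

arr[0]=14 <= 19: swap with position 0, array becomes [14, 14, 7, 19, 19]
arr[1]=14 <= 19: swap with position 1, array becomes [14, 14, 7, 19, 19]
arr[2]=7 <= 19: swap with position 2, array becomes [14, 14, 7, 19, 19]
arr[3]=19 <= 19: swap with position 3, array becomes [14, 14, 7, 19, 19]

Place pivot at position 4: [14, 14, 7, 19, 19]
Pivot position: 4

After partitioning with pivot 19, the array becomes [14, 14, 7, 19, 19]. The pivot is placed at index 4. All elements to the left of the pivot are <= 19, and all elements to the right are > 19.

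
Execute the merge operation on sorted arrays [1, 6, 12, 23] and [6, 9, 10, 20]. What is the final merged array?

Merging process:

Compare 1 vs 6: take 1 from left. Merged: [1]
Compare 6 vs 6: take 6 from left. Merged: [1, 6]
Compare 12 vs 6: take 6 from right. Merged: [1, 6, 6]
Compare 12 vs 9: take 9 from right. Merged: [1, 6, 6, 9]
Compare 12 vs 10: take 10 from right. Merged: [1, 6, 6, 9, 10]
Compare 12 vs 20: take 12 from left. Merged: [1, 6, 6, 9, 10, 12]
Compare 23 vs 20: take 20 from right. Merged: [1, 6, 6, 9, 10, 12, 20]
Append remaining from left: [23]. Merged: [1, 6, 6, 9, 10, 12, 20, 23]

Final merged array: [1, 6, 6, 9, 10, 12, 20, 23]
Total comparisons: 7

The merged array is [1, 6, 6, 9, 10, 12, 20, 23], requiring 7 comparisons. The merge step runs in O(n) time where n is the total number of elements.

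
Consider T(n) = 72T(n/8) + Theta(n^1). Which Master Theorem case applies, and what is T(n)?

Master Theorem for T(n) = 72T(n/8) + O(n^1):

a = 72, b = 8, c = 1
log_b(a) = log_8(72) = 2.0566

Case 1: c = 1 < log_8(72) = 2.0566
T(n) = O(n^(log_8 72))

For T(n) = 72T(n/8) + O(n^1): log_8(72) = 2.0566. This is Case 1 of the Master Theorem (c < log_b(a), work dominated by leaves), giving O(n^(log_8 72)).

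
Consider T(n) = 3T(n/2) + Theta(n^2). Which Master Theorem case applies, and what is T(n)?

Master Theorem for T(n) = 3T(n/2) + O(n^2):

a = 3, b = 2, c = 2
log_b(a) = log_2(3) = 1.5850

Case 3: c = 2 > log_2(3) = 1.5850
T(n) = O(n^2) = O(n^2)

For T(n) = 3T(n/2) + O(n^2): log_2(3) = 1.5850. This is Case 3 of the Master Theorem (c > log_b(a), work dominated by root), giving O(n^2).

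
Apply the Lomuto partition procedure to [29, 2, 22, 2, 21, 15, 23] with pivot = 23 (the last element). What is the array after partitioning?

Lomuto partition with pivot = 23:

Initial array: [29, 2, 22, 2, 21, 15, 23]

arr[0]=29 > 23: no swap
arr[1]=2 <= 23: swap with position 0, array becomes [2, 29, 22, 2, 21, 15, 23]
arr[2]=22 <= 23: swap with position 1, array becomes [2, 22, 29, 2, 21, 15, 23]
arr[3]=2 <= 23: swap with position 2, array becomes [2, 22, 2, 29, 21, 15, 23]
arr[4]=21 <= 23: swap with position 3, array becomes [2, 22, 2, 21, 29, 15, 23]
arr[5]=15 <= 23: swap with position 4, array becomes [2, 22, 2, 21, 15, 29, 23]

Place pivot at position 5: [2, 22, 2, 21, 15, 23, 29]
Pivot position: 5

After partitioning with pivot 23, the array becomes [2, 22, 2, 21, 15, 23, 29]. The pivot is placed at index 5. All elements to the left of the pivot are <= 23, and all elements to the right are > 23.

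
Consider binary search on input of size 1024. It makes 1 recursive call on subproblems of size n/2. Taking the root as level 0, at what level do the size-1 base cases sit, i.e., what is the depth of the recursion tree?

For divide and conquer with division factor 2:

Problem sizes at each level:
Level 0: 1024
Level 1: 512
Level 2: 256
Level 3: 128
Level 4: 64
Level 5: 32
Level 6: 16
Level 7: 8
Level 8: 4
Level 9: 2
Level 10: 1

The root is level 0 and the size-1 base case is level 10 (the tree spans levels 0 through 10, i.e. 11 levels counting the root), so the depth is the number of divisions: log_2(1024) = 10

The recursion tree depth is log_2(1024) = 10. At each level, the problem size is divided by 2, so it takes 10 divisions to reduce to a base case of size 1. The algorithm makes 1 recursive call at each level.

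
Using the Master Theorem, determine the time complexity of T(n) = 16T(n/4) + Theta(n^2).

Master Theorem for T(n) = 16T(n/4) + O(n^2):

a = 16, b = 4, c = 2
log_b(a) = log_4(16) = 2.0000

Case 2: c = 2 = log_4(16) = 2.0000
T(n) = O(n^2 log n) = O(n^2 log n)

For T(n) = 16T(n/4) + O(n^2): log_4(16) = 2.0000. This is Case 2 of the Master Theorem (c = log_b(a), equal work at all levels), giving O(n^2 log n).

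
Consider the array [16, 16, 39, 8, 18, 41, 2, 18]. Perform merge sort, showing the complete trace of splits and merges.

Merge sort trace:

Split: [16, 16, 39, 8, 18, 41, 2, 18] -> [16, 16, 39, 8] and [18, 41, 2, 18]
  Split: [16, 16, 39, 8] -> [16, 16] and [39, 8]
    Split: [16, 16] -> [16] and [16]
    Merge: [16] + [16] -> [16, 16]
    Split: [39, 8] -> [39] and [8]
    Merge: [39] + [8] -> [8, 39]
  Merge: [16, 16] + [8, 39] -> [8, 16, 16, 39]
  Split: [18, 41, 2, 18] -> [18, 41] and [2, 18]
    Split: [18, 41] -> [18] and [41]
    Merge: [18] + [41] -> [18, 41]
    Split: [2, 18] -> [2] and [18]
    Merge: [2] + [18] -> [2, 18]
  Merge: [18, 41] + [2, 18] -> [2, 18, 18, 41]
Merge: [8, 16, 16, 39] + [2, 18, 18, 41] -> [2, 8, 16, 16, 18, 18, 39, 41]

Final sorted array: [2, 8, 16, 16, 18, 18, 39, 41]

The merge sort proceeds by recursively splitting the array and merging sorted halves.
After all merges, the sorted array is [2, 8, 16, 16, 18, 18, 39, 41].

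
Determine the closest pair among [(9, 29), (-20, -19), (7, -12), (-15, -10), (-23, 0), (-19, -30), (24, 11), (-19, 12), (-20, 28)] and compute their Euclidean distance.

Computing all pairwise distances among 9 points:

d((9, 29), (-20, -19)) = 56.0803
d((9, 29), (7, -12)) = 41.0488
d((9, 29), (-15, -10)) = 45.793
d((9, 29), (-23, 0)) = 43.1856
d((9, 29), (-19, -30)) = 65.307
d((9, 29), (24, 11)) = 23.4307
d((9, 29), (-19, 12)) = 32.7567
d((9, 29), (-20, 28)) = 29.0172
d((-20, -19), (7, -12)) = 27.8927
d((-20, -19), (-15, -10)) = 10.2956 <-- minimum
d((-20, -19), (-23, 0)) = 19.2354
d((-20, -19), (-19, -30)) = 11.0454
d((-20, -19), (24, 11)) = 53.2541
d((-20, -19), (-19, 12)) = 31.0161
d((-20, -19), (-20, 28)) = 47.0
d((7, -12), (-15, -10)) = 22.0907
d((7, -12), (-23, 0)) = 32.311
d((7, -12), (-19, -30)) = 31.6228
d((7, -12), (24, 11)) = 28.6007
d((7, -12), (-19, 12)) = 35.3836
d((7, -12), (-20, 28)) = 48.2597
d((-15, -10), (-23, 0)) = 12.8062
d((-15, -10), (-19, -30)) = 20.3961
d((-15, -10), (24, 11)) = 44.2945
d((-15, -10), (-19, 12)) = 22.3607
d((-15, -10), (-20, 28)) = 38.3275
d((-23, 0), (-19, -30)) = 30.2655
d((-23, 0), (24, 11)) = 48.2701
d((-23, 0), (-19, 12)) = 12.6491
d((-23, 0), (-20, 28)) = 28.1603
d((-19, -30), (24, 11)) = 59.4138
d((-19, -30), (-19, 12)) = 42.0
d((-19, -30), (-20, 28)) = 58.0086
d((24, 11), (-19, 12)) = 43.0116
d((24, 11), (-20, 28)) = 47.1699
d((-19, 12), (-20, 28)) = 16.0312

Closest pair: (-20, -19) and (-15, -10) with distance 10.2956

The closest pair is (-20, -19) and (-15, -10) with Euclidean distance 10.2956. For 9 points, brute-force pairwise comparison is shown above. For large n, the divide-and-conquer algorithm (sort by x, recurse on halves, check the dividing strip) achieves O(n log n).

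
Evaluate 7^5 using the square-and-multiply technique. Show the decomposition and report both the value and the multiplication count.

Computing 7^5 by squaring (build up from 7^1; each line after the first costs one multiplication):

7^1 = 7
7^2 = (7^1)^2 = 7^2 = 49
7^4 = (7^2)^2 = 49^2 = 2401
7^5 = 7 * 7^4 = 7 * 2401 = 16807

Result: 16807
Multiplications needed: 3 (3 lines after 7^1)

7^5 = 16807. Using exponentiation by squaring, this requires 3 multiplications. The key idea: if the exponent is even, square the half-power; if odd, multiply by the base once.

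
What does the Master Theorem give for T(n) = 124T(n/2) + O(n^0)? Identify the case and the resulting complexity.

Master Theorem for T(n) = 124T(n/2) + O(n^0):

a = 124, b = 2, c = 0
log_b(a) = log_2(124) = 6.9542

Case 1: c = 0 < log_2(124) = 6.9542
T(n) = O(n^(log_2 124))

For T(n) = 124T(n/2) + O(n^0): log_2(124) = 6.9542. This is Case 1 of the Master Theorem (c < log_b(a), work dominated by leaves), giving O(n^(log_2 124)).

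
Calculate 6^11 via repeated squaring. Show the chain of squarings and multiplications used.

Computing 6^11 by squaring (build up from 6^1; each line after the first costs one multiplication):

6^1 = 6
6^2 = (6^1)^2 = 6^2 = 36
6^4 = (6^2)^2 = 36^2 = 1296
6^5 = 6 * 6^4 = 6 * 1296 = 7776
6^10 = (6^5)^2 = 7776^2 = 60466176
6^11 = 6 * 6^10 = 6 * 60466176 = 362797056

Result: 362797056
Multiplications needed: 5 (5 lines after 6^1)

6^11 = 362797056. Using exponentiation by squaring, this requires 5 multiplications. The key idea: if the exponent is even, square the half-power; if odd, multiply by the base once.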